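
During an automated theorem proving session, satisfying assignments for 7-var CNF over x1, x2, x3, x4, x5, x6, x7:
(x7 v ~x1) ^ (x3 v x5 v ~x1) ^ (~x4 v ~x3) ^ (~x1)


CNF with 4 clauses over 7 vars (128 assignments).
An assignment satisfies CNF iff every clause has >=1 true literal.
Check each row (bits = x1,x2,x3,x4,x5,x6,x7; clause T/F shown):
  row 0 [0000000]: clauses=TTTT -> 1
  row 1 [0000001]: clauses=TTTT -> 1
  row 2 [0000010]: clauses=TTTT -> 1
  row 3 [0000011]: clauses=TTTT -> 1
  row 4 [0000100]: clauses=TTTT -> 1
  (every remaining row is evaluated the same way; all 128 results are listed next)
Full result column, 8 rows per line (x1,x2,x3,x4 fixed per line; x5,x6,x7 runs 000..111 left to right):
  rows 0-7 [x1,x2,x3,x4=0000]: 11111111  (ones: 8)
  rows 8-15 [x1,x2,x3,x4=0001]: 11111111  (ones: 8)
  rows 16-23 [x1,x2,x3,x4=0010]: 11111111  (ones: 8)
  rows 24-31 [x1,x2,x3,x4=0011]: 00000000  (ones: 0)
  rows 32-39 [x1,x2,x3,x4=0100]: 11111111  (ones: 8)
  rows 40-47 [x1,x2,x3,x4=0101]: 11111111  (ones: 8)
  rows 48-55 [x1,x2,x3,x4=0110]: 11111111  (ones: 8)
  rows 56-63 [x1,x2,x3,x4=0111]: 00000000  (ones: 0)
  rows 64-71 [x1,x2,x3,x4=1000]: 00000000  (ones: 0)
  rows 72-79 [x1,x2,x3,x4=1001]: 00000000  (ones: 0)
  rows 80-87 [x1,x2,x3,x4=1010]: 00000000  (ones: 0)
  rows 88-95 [x1,x2,x3,x4=1011]: 00000000  (ones: 0)
  rows 96-103 [x1,x2,x3,x4=1100]: 00000000  (ones: 0)
  rows 104-111 [x1,x2,x3,x4=1101]: 00000000  (ones: 0)
  rows 112-119 [x1,x2,x3,x4=1110]: 00000000  (ones: 0)
  rows 120-127 [x1,x2,x3,x4=1111]: 00000000  (ones: 0)
Satisfying assignments = 8+8+8+0+8+8+8+0+0+0+0+0+0+0+0+0 = 48

48


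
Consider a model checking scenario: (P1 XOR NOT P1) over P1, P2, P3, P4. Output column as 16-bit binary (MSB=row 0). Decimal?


Formula: (P1 XOR NOT P1) over P1, P2, P3, P4 (16 rows)
Evaluate each row (bits = P1,P2,P3,P4, MSB first):
  row 0 [0000]: (0 XOR NOT 0) -> 1
  row 1 [0001]: (0 XOR NOT 0) -> 1
  row 2 [0010]: (0 XOR NOT 0) -> 1
  row 3 [0011]: (0 XOR NOT 0) -> 1
  row 4 [0100]: (0 XOR NOT 0) -> 1
  row 5 [0101]: (0 XOR NOT 0) -> 1
  row 6 [0110]: (0 XOR NOT 0) -> 1
  row 7 [0111]: (0 XOR NOT 0) -> 1
  row 8 [1000]: (1 XOR NOT 1) -> 1
  row 9 [1001]: (1 XOR NOT 1) -> 1
  row 10 [1010]: (1 XOR NOT 1) -> 1
  row 11 [1011]: (1 XOR NOT 1) -> 1
  row 12 [1100]: (1 XOR NOT 1) -> 1
  row 13 [1101]: (1 XOR NOT 1) -> 1
  row 14 [1110]: (1 XOR NOT 1) -> 1
  row 15 [1111]: (1 XOR NOT 1) -> 1
Full result column, 4 rows per line (P1,P2 fixed per line; P3,P4 runs 00..11 left to right):
  rows 0-3 [P1,P2=00]: 1111  = hex F
  rows 4-7 [P1,P2=01]: 1111  = hex F
  rows 8-11 [P1,P2=10]: 1111  = hex F
  rows 12-15 [P1,P2=11]: 1111  = hex F
Output column (row 0 .. row 15) = 1111111111111111
Output column grouped in 4s = 1111 1111 1111 1111 = 0xFFFF
Convert to decimal digit by digit (value = value*16 + digit):
  F -> 15
  15*16 + 15 (F) = 255
  255*16 + 15 (F) = 4095
  4095*16 + 15 (F) = 65535
Decimal = 65535

65535


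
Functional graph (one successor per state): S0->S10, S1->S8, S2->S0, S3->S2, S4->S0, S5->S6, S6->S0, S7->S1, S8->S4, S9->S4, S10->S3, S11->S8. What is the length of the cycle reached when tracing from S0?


Trace from S0 until a state repeats:
  S0 -> S10 -> S3 -> S2 -> S0
S0 first seen at step 0, revisited at step 4.
Cycle length = 4 - 0 = 4

4


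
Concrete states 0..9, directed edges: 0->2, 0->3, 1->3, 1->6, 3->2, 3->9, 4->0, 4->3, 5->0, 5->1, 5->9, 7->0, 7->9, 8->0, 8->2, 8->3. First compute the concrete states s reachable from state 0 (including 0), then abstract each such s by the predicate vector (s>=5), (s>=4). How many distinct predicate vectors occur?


BFS from 0:
Concrete reachable: {0, 2, 3, 9}
Abstract via predicates (s>=5), (s>=4):
  (0,0) <- {0, 2, 3}
  (1,1) <- {9}
Distinct abstract states = 2

2


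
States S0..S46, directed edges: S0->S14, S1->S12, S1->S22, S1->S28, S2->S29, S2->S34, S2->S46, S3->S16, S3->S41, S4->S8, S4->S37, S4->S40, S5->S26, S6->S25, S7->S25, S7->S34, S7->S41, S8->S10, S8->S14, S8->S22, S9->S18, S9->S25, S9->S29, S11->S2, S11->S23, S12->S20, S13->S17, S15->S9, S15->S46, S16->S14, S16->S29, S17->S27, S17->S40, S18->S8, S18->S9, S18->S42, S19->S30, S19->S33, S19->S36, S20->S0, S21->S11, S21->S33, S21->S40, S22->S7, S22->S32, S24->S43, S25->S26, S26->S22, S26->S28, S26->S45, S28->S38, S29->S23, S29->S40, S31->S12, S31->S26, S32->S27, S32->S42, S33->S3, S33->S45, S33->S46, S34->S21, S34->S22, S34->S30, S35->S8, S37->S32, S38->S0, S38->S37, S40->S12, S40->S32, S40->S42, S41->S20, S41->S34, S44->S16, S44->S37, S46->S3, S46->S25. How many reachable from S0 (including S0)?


BFS from S0:
  layer 0: {S0}
  layer 1: {S14}
Reachable set: {S0, S14}
Count = 2

2


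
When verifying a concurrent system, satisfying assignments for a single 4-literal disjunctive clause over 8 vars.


Step 1: Total=2^8=256
Step 2: Unsat when all 4 false: 2^4=16
Step 3: Sat=256-16=240

240


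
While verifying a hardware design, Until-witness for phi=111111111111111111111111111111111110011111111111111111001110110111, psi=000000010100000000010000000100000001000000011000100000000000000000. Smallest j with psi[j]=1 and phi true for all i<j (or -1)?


(phi U psi) at 0: need smallest j with psi[j]=1 and phi[i]=1 for all i in [0,j).
Scan from step 0:
  step 0: phi=1, psi=0 -> continue
  step 1: phi=1, psi=0 -> continue
  step 2: phi=1, psi=0 -> continue
  step 3: phi=1, psi=0 -> continue
  step 7: psi=1 and phi held for [0,7) -> witness found
Witness step = 7

7


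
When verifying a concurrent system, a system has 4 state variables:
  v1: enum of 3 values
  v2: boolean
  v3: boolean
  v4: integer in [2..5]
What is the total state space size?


State space = product of domain sizes of all variables.
Domain sizes:
  v1 (enum of 3 values): 3
  v2 (boolean): 2
  v3 (boolean): 2
  v4 (integer in [2..5]): 4
Product = 3 * 2 * 2 * 4 = 48

48


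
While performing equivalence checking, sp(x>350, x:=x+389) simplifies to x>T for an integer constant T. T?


Formula: sp(P, x:=E) = exists old_x. (x = E[old_x/x]) AND P[old_x/x] (old_x is the value of x before the assignment; eliminate old_x by solving x = E[old_x/x] for old_x)
Step 1: Precondition P: x>350, i.e. old_x > 350
Step 2: Assignment gives x = old_x + 389, so old_x = x - 389
Step 3: Substitute into P: x - 389 > 350
Step 4: Simplify: x > 350+389 = 739

739


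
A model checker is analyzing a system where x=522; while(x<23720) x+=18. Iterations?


Step 1: x goes from 522 toward 23720 by 18; the body runs while x<23720, so iterations = ceil((bound-start)/step)
Step 2: Distance=23198
Step 3: ceil(23198/18)=1289

1289


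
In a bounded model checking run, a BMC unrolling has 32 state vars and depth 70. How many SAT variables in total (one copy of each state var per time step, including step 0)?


BMC unrolls to depth k, creating one copy of each state var for steps 0..k.
Step count = 70 + 1 = 71 (steps 0 through 70)
Vars per step = 32
Total = 32 * 71 = 2272

2272


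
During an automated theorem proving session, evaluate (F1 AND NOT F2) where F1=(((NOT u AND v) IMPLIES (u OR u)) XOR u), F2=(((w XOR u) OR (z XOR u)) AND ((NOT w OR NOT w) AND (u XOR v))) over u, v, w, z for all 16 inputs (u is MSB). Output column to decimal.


F1 = (((NOT u AND v) IMPLIES (u OR u)) XOR u)
F2 = (((w XOR u) OR (z XOR u)) AND ((NOT w OR NOT w) AND (u XOR v)))
Counterexample to F1=>F2 is where F1=1 and F2=0.
Evaluate each row (bits = u,v,w,z, MSB first):
  row 0 [0000]: F1=1 F2=0 -> F1&~F2 -> 1
  row 1 [0001]: F1=1 F2=0 -> F1&~F2 -> 1
  row 2 [0010]: F1=1 F2=0 -> F1&~F2 -> 1
  row 3 [0011]: F1=1 F2=0 -> F1&~F2 -> 1
  row 4 [0100]: F1=0 F2=0 -> F1&~F2 -> 0
  row 5 [0101]: F1=0 F2=1 -> F1&~F2 -> 0
  row 6 [0110]: F1=0 F2=0 -> F1&~F2 -> 0
  row 7 [0111]: F1=0 F2=0 -> F1&~F2 -> 0
  row 8 [1000]: F1=0 F2=1 -> F1&~F2 -> 0
  row 9 [1001]: F1=0 F2=1 -> F1&~F2 -> 0
  row 10 [1010]: F1=0 F2=0 -> F1&~F2 -> 0
  row 11 [1011]: F1=0 F2=0 -> F1&~F2 -> 0
  row 12 [1100]: F1=0 F2=0 -> F1&~F2 -> 0
  row 13 [1101]: F1=0 F2=0 -> F1&~F2 -> 0
  row 14 [1110]: F1=0 F2=0 -> F1&~F2 -> 0
  row 15 [1111]: F1=0 F2=0 -> F1&~F2 -> 0
Full result column, 4 rows per line (u,v fixed per line; w,z runs 00..11 left to right):
  rows 0-3 [u,v=00]: 1111  = hex F
  rows 4-7 [u,v=01]: 0000  = hex 0
  rows 8-11 [u,v=10]: 0000  = hex 0
  rows 12-15 [u,v=11]: 0000  = hex 0
Counterexample vector (row 0 .. row 15) = 1111000000000000
Output column grouped in 4s = 1111 0000 0000 0000 = 0xF000
Convert to decimal digit by digit (value = value*16 + digit):
  F -> 15
  15*16 + 0 = 240
  240*16 + 0 = 3840
  3840*16 + 0 = 61440
Decimal = 61440

61440


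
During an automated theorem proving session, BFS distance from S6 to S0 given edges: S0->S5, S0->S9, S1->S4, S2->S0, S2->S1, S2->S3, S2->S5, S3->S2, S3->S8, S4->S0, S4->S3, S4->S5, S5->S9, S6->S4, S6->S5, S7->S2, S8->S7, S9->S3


BFS layer-by-layer from S6:
  dist 0: {S6}
  dist 1: {S4, S5}
  dist 2: {S0, S3, S9}
  -> S0 reached at distance 2
Shortest path length = 2

2


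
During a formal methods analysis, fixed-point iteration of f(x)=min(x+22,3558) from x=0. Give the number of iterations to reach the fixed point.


Step 1: x=0, cap=3558, increment=22
Step 2: x grows by 22 each step until capped at 3558; fixed point is x=3558
Step 3: iterations = ceil(3558/22) = 162

162


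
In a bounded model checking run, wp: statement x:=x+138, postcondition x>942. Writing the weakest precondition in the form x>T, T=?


Formula: wp(x:=E, P) = P[E/x] (substitute E for x in postcondition)
Step 1: Postcondition: x>942
Step 2: Substitute x+138 for x: x+138>942
Step 3: Solve for x: x > 942-138 = 804

804


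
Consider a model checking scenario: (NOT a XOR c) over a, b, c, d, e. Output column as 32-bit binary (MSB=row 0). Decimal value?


Formula: (NOT a XOR c) over a, b, c, d, e (32 rows)
Evaluate each row (bits = a,b,c,d,e, MSB first):
  row 0 [00000]: (NOT 0 XOR 0) -> 1
  row 1 [00001]: (NOT 0 XOR 0) -> 1
  row 2 [00010]: (NOT 0 XOR 0) -> 1
  row 3 [00011]: (NOT 0 XOR 0) -> 1
  row 4 [00100]: (NOT 0 XOR 1) -> 0
  row 5 [00101]: (NOT 0 XOR 1) -> 0
  row 6 [00110]: (NOT 0 XOR 1) -> 0
  row 7 [00111]: (NOT 0 XOR 1) -> 0
  row 8 [01000]: (NOT 0 XOR 0) -> 1
  row 9 [01001]: (NOT 0 XOR 0) -> 1
  row 10 [01010]: (NOT 0 XOR 0) -> 1
  row 11 [01011]: (NOT 0 XOR 0) -> 1
  row 12 [01100]: (NOT 0 XOR 1) -> 0
  row 13 [01101]: (NOT 0 XOR 1) -> 0
  row 14 [01110]: (NOT 0 XOR 1) -> 0
  row 15 [01111]: (NOT 0 XOR 1) -> 0
  row 16 [10000]: (NOT 1 XOR 0) -> 0
  row 17 [10001]: (NOT 1 XOR 0) -> 0
  row 18 [10010]: (NOT 1 XOR 0) -> 0
  row 19 [10011]: (NOT 1 XOR 0) -> 0
  row 20 [10100]: (NOT 1 XOR 1) -> 1
  row 21 [10101]: (NOT 1 XOR 1) -> 1
  row 22 [10110]: (NOT 1 XOR 1) -> 1
  row 23 [10111]: (NOT 1 XOR 1) -> 1
  row 24 [11000]: (NOT 1 XOR 0) -> 0
  row 25 [11001]: (NOT 1 XOR 0) -> 0
  row 26 [11010]: (NOT 1 XOR 0) -> 0
  row 27 [11011]: (NOT 1 XOR 0) -> 0
  row 28 [11100]: (NOT 1 XOR 1) -> 1
  row 29 [11101]: (NOT 1 XOR 1) -> 1
  row 30 [11110]: (NOT 1 XOR 1) -> 1
  row 31 [11111]: (NOT 1 XOR 1) -> 1
Full result column, 4 rows per line (a,b,c fixed per line; d,e runs 00..11 left to right):
  rows 0-3 [a,b,c=000]: 1111  = hex F
  rows 4-7 [a,b,c=001]: 0000  = hex 0
  rows 8-11 [a,b,c=010]: 1111  = hex F
  rows 12-15 [a,b,c=011]: 0000  = hex 0
  rows 16-19 [a,b,c=100]: 0000  = hex 0
  rows 20-23 [a,b,c=101]: 1111  = hex F
  rows 24-27 [a,b,c=110]: 0000  = hex 0
  rows 28-31 [a,b,c=111]: 1111  = hex F
Output column (row 0 .. row 31) = 11110000111100000000111100001111
Output column grouped in 4s = 1111 0000 1111 0000 0000 1111 0000 1111 = 0xF0F00F0F
Convert to decimal digit by digit (value = value*16 + digit):
  F -> 15
  15*16 + 0 = 240
  240*16 + 15 (F) = 3855
  3855*16 + 0 = 61680
  61680*16 + 0 = 986880
  986880*16 + 15 (F) = 15790095
  15790095*16 + 0 = 252641520
  252641520*16 + 15 (F) = 4042264335
Decimal = 4042264335

4042264335


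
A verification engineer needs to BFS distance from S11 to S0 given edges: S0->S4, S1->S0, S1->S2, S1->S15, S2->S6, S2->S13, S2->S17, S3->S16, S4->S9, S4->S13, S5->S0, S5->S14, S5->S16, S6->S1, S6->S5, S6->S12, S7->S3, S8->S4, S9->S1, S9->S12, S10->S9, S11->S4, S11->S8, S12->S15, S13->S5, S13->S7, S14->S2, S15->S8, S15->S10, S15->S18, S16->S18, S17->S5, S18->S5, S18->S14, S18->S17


BFS layer-by-layer from S11:
  dist 0: {S11}
  dist 1: {S4, S8}
  dist 2: {S9, S13}
  dist 3: {S1, S5, S7, S12}
  dist 4: {S0, S2, S3, S14, S15, S16}
  -> S0 reached at distance 4
Shortest path length = 4

4


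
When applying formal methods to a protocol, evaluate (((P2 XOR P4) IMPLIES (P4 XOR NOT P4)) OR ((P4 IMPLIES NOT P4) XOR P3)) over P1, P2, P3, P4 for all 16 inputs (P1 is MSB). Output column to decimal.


Formula: (((P2 XOR P4) IMPLIES (P4 XOR NOT P4)) OR ((P4 IMPLIES NOT P4) XOR P3)) over P1, P2, P3, P4 (16 rows)
Evaluate each row (bits = P1,P2,P3,P4, MSB first):
  row 0 [0000]: (((0 XOR 0) IMPLIES (0 XOR NOT 0)) OR ((0 IMPLIES NOT 0) XOR 0)) -> 1
  row 1 [0001]: (((0 XOR 1) IMPLIES (1 XOR NOT 1)) OR ((1 IMPLIES NOT 1) XOR 0)) -> 1
  row 2 [0010]: (((0 XOR 0) IMPLIES (0 XOR NOT 0)) OR ((0 IMPLIES NOT 0) XOR 1)) -> 1
  row 3 [0011]: (((0 XOR 1) IMPLIES (1 XOR NOT 1)) OR ((1 IMPLIES NOT 1) XOR 1)) -> 1
  row 4 [0100]: (((1 XOR 0) IMPLIES (0 XOR NOT 0)) OR ((0 IMPLIES NOT 0) XOR 0)) -> 1
  row 5 [0101]: (((1 XOR 1) IMPLIES (1 XOR NOT 1)) OR ((1 IMPLIES NOT 1) XOR 0)) -> 1
  row 6 [0110]: (((1 XOR 0) IMPLIES (0 XOR NOT 0)) OR ((0 IMPLIES NOT 0) XOR 1)) -> 1
  row 7 [0111]: (((1 XOR 1) IMPLIES (1 XOR NOT 1)) OR ((1 IMPLIES NOT 1) XOR 1)) -> 1
  row 8 [1000]: (((0 XOR 0) IMPLIES (0 XOR NOT 0)) OR ((0 IMPLIES NOT 0) XOR 0)) -> 1
  row 9 [1001]: (((0 XOR 1) IMPLIES (1 XOR NOT 1)) OR ((1 IMPLIES NOT 1) XOR 0)) -> 1
  row 10 [1010]: (((0 XOR 0) IMPLIES (0 XOR NOT 0)) OR ((0 IMPLIES NOT 0) XOR 1)) -> 1
  row 11 [1011]: (((0 XOR 1) IMPLIES (1 XOR NOT 1)) OR ((1 IMPLIES NOT 1) XOR 1)) -> 1
  row 12 [1100]: (((1 XOR 0) IMPLIES (0 XOR NOT 0)) OR ((0 IMPLIES NOT 0) XOR 0)) -> 1
  row 13 [1101]: (((1 XOR 1) IMPLIES (1 XOR NOT 1)) OR ((1 IMPLIES NOT 1) XOR 0)) -> 1
  row 14 [1110]: (((1 XOR 0) IMPLIES (0 XOR NOT 0)) OR ((0 IMPLIES NOT 0) XOR 1)) -> 1
  row 15 [1111]: (((1 XOR 1) IMPLIES (1 XOR NOT 1)) OR ((1 IMPLIES NOT 1) XOR 1)) -> 1
Full result column, 4 rows per line (P1,P2 fixed per line; P3,P4 runs 00..11 left to right):
  rows 0-3 [P1,P2=00]: 1111  = hex F
  rows 4-7 [P1,P2=01]: 1111  = hex F
  rows 8-11 [P1,P2=10]: 1111  = hex F
  rows 12-15 [P1,P2=11]: 1111  = hex F
Output column (row 0 .. row 15) = 1111111111111111
Output column grouped in 4s = 1111 1111 1111 1111 = 0xFFFF
Convert to decimal digit by digit (value = value*16 + digit):
  F -> 15
  15*16 + 15 (F) = 255
  255*16 + 15 (F) = 4095
  4095*16 + 15 (F) = 65535
Decimal = 65535

65535


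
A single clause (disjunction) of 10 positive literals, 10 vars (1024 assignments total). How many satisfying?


Step 1: Total=2^10=1024
Step 2: Unsat when all 10 false: 2^0=1
Step 3: Sat=1024-1=1023

1023


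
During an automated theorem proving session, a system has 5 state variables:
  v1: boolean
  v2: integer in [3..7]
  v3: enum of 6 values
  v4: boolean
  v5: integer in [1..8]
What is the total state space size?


State space = product of domain sizes of all variables.
Domain sizes:
  v1 (boolean): 2
  v2 (integer in [3..7]): 5
  v3 (enum of 6 values): 6
  v4 (boolean): 2
  v5 (integer in [1..8]): 8
Product = 2 * 5 * 6 * 2 * 8 = 960

960


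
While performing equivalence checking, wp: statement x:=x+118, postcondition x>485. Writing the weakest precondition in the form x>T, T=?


Formula: wp(x:=E, P) = P[E/x] (substitute E for x in postcondition)
Step 1: Postcondition: x>485
Step 2: Substitute x+118 for x: x+118>485
Step 3: Solve for x: x > 485-118 = 367

367


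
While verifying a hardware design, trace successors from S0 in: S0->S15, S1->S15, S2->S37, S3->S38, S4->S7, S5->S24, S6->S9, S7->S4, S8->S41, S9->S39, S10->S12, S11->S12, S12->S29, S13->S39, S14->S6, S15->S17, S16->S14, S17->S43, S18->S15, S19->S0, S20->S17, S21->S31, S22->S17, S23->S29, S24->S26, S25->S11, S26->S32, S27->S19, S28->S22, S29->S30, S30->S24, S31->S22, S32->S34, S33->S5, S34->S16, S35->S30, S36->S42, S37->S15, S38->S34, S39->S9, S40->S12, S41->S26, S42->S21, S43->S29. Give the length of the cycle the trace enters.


Trace from S0 until a state repeats:
  S0 -> S15 -> S17 -> S43 -> S29 -> S30 -> S24 -> S26 -> S32 -> S34 -> S16 -> S14 -> S6 -> S9 -> S39 -> S9
S9 first seen at step 13, revisited at step 15.
Cycle length = 15 - 13 = 2

2


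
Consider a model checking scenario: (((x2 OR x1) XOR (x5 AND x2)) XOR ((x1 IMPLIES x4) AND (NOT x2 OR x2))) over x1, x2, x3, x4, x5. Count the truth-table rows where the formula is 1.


Formula: (((x2 OR x1) XOR (x5 AND x2)) XOR ((x1 IMPLIES x4) AND (NOT x2 OR x2))) over 5 vars (32 rows)
Evaluate each row (x1, x2, x3, x4, x5 as bits, MSB first):
  row 0 [00000]: (((0 OR 0) XOR (0 AND 0)) XOR ((0 IMPLIES 0) AND (NOT 0 OR 0))) -> 1
  row 1 [00001]: (((0 OR 0) XOR (1 AND 0)) XOR ((0 IMPLIES 0) AND (NOT 0 OR 0))) -> 1
  row 2 [00010]: (((0 OR 0) XOR (0 AND 0)) XOR ((0 IMPLIES 1) AND (NOT 0 OR 0))) -> 1
  row 3 [00011]: (((0 OR 0) XOR (1 AND 0)) XOR ((0 IMPLIES 1) AND (NOT 0 OR 0))) -> 1
  row 4 [00100]: (((0 OR 0) XOR (0 AND 0)) XOR ((0 IMPLIES 0) AND (NOT 0 OR 0))) -> 1
  row 5 [00101]: (((0 OR 0) XOR (1 AND 0)) XOR ((0 IMPLIES 0) AND (NOT 0 OR 0))) -> 1
  row 6 [00110]: (((0 OR 0) XOR (0 AND 0)) XOR ((0 IMPLIES 1) AND (NOT 0 OR 0))) -> 1
  row 7 [00111]: (((0 OR 0) XOR (1 AND 0)) XOR ((0 IMPLIES 1) AND (NOT 0 OR 0))) -> 1
  row 8 [01000]: (((1 OR 0) XOR (0 AND 1)) XOR ((0 IMPLIES 0) AND (NOT 1 OR 1))) -> 0
  row 9 [01001]: (((1 OR 0) XOR (1 AND 1)) XOR ((0 IMPLIES 0) AND (NOT 1 OR 1))) -> 1
  row 10 [01010]: (((1 OR 0) XOR (0 AND 1)) XOR ((0 IMPLIES 1) AND (NOT 1 OR 1))) -> 0
  row 11 [01011]: (((1 OR 0) XOR (1 AND 1)) XOR ((0 IMPLIES 1) AND (NOT 1 OR 1))) -> 1
  row 12 [01100]: (((1 OR 0) XOR (0 AND 1)) XOR ((0 IMPLIES 0) AND (NOT 1 OR 1))) -> 0
  row 13 [01101]: (((1 OR 0) XOR (1 AND 1)) XOR ((0 IMPLIES 0) AND (NOT 1 OR 1))) -> 1
  row 14 [01110]: (((1 OR 0) XOR (0 AND 1)) XOR ((0 IMPLIES 1) AND (NOT 1 OR 1))) -> 0
  row 15 [01111]: (((1 OR 0) XOR (1 AND 1)) XOR ((0 IMPLIES 1) AND (NOT 1 OR 1))) -> 1
  row 16 [10000]: (((0 OR 1) XOR (0 AND 0)) XOR ((1 IMPLIES 0) AND (NOT 0 OR 0))) -> 1
  row 17 [10001]: (((0 OR 1) XOR (1 AND 0)) XOR ((1 IMPLIES 0) AND (NOT 0 OR 0))) -> 1
  row 18 [10010]: (((0 OR 1) XOR (0 AND 0)) XOR ((1 IMPLIES 1) AND (NOT 0 OR 0))) -> 0
  row 19 [10011]: (((0 OR 1) XOR (1 AND 0)) XOR ((1 IMPLIES 1) AND (NOT 0 OR 0))) -> 0
  row 20 [10100]: (((0 OR 1) XOR (0 AND 0)) XOR ((1 IMPLIES 0) AND (NOT 0 OR 0))) -> 1
  row 21 [10101]: (((0 OR 1) XOR (1 AND 0)) XOR ((1 IMPLIES 0) AND (NOT 0 OR 0))) -> 1
  row 22 [10110]: (((0 OR 1) XOR (0 AND 0)) XOR ((1 IMPLIES 1) AND (NOT 0 OR 0))) -> 0
  row 23 [10111]: (((0 OR 1) XOR (1 AND 0)) XOR ((1 IMPLIES 1) AND (NOT 0 OR 0))) -> 0
  row 24 [11000]: (((1 OR 1) XOR (0 AND 1)) XOR ((1 IMPLIES 0) AND (NOT 1 OR 1))) -> 1
  row 25 [11001]: (((1 OR 1) XOR (1 AND 1)) XOR ((1 IMPLIES 0) AND (NOT 1 OR 1))) -> 0
  row 26 [11010]: (((1 OR 1) XOR (0 AND 1)) XOR ((1 IMPLIES 1) AND (NOT 1 OR 1))) -> 0
  row 27 [11011]: (((1 OR 1) XOR (1 AND 1)) XOR ((1 IMPLIES 1) AND (NOT 1 OR 1))) -> 1
  row 28 [11100]: (((1 OR 1) XOR (0 AND 1)) XOR ((1 IMPLIES 0) AND (NOT 1 OR 1))) -> 1
  row 29 [11101]: (((1 OR 1) XOR (1 AND 1)) XOR ((1 IMPLIES 0) AND (NOT 1 OR 1))) -> 0
  row 30 [11110]: (((1 OR 1) XOR (0 AND 1)) XOR ((1 IMPLIES 1) AND (NOT 1 OR 1))) -> 0
  row 31 [11111]: (((1 OR 1) XOR (1 AND 1)) XOR ((1 IMPLIES 1) AND (NOT 1 OR 1))) -> 1
Full result column, 8 rows per line (x1,x2 fixed per line; x3,x4,x5 runs 000..111 left to right):
  rows 0-7 [x1,x2=00]: 11111111  (ones: 8)
  rows 8-15 [x1,x2=01]: 01010101  (ones: 4)
  rows 16-23 [x1,x2=10]: 11001100  (ones: 4)
  rows 24-31 [x1,x2=11]: 10011001  (ones: 4)
Count of 1-rows = 8+4+4+4 = 20

20


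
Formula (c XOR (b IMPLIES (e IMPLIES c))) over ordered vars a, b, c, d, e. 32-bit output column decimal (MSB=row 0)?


Formula: (c XOR (b IMPLIES (e IMPLIES c))) over a, b, c, d, e (32 rows)
Evaluate each row (bits = a,b,c,d,e, MSB first):
  row 0 [00000]: (0 XOR (0 IMPLIES (0 IMPLIES 0))) -> 1
  row 1 [00001]: (0 XOR (0 IMPLIES (1 IMPLIES 0))) -> 1
  row 2 [00010]: (0 XOR (0 IMPLIES (0 IMPLIES 0))) -> 1
  row 3 [00011]: (0 XOR (0 IMPLIES (1 IMPLIES 0))) -> 1
  row 4 [00100]: (1 XOR (0 IMPLIES (0 IMPLIES 1))) -> 0
  row 5 [00101]: (1 XOR (0 IMPLIES (1 IMPLIES 1))) -> 0
  row 6 [00110]: (1 XOR (0 IMPLIES (0 IMPLIES 1))) -> 0
  row 7 [00111]: (1 XOR (0 IMPLIES (1 IMPLIES 1))) -> 0
  row 8 [01000]: (0 XOR (1 IMPLIES (0 IMPLIES 0))) -> 1
  row 9 [01001]: (0 XOR (1 IMPLIES (1 IMPLIES 0))) -> 0
  row 10 [01010]: (0 XOR (1 IMPLIES (0 IMPLIES 0))) -> 1
  row 11 [01011]: (0 XOR (1 IMPLIES (1 IMPLIES 0))) -> 0
  row 12 [01100]: (1 XOR (1 IMPLIES (0 IMPLIES 1))) -> 0
  row 13 [01101]: (1 XOR (1 IMPLIES (1 IMPLIES 1))) -> 0
  row 14 [01110]: (1 XOR (1 IMPLIES (0 IMPLIES 1))) -> 0
  row 15 [01111]: (1 XOR (1 IMPLIES (1 IMPLIES 1))) -> 0
  row 16 [10000]: (0 XOR (0 IMPLIES (0 IMPLIES 0))) -> 1
  row 17 [10001]: (0 XOR (0 IMPLIES (1 IMPLIES 0))) -> 1
  row 18 [10010]: (0 XOR (0 IMPLIES (0 IMPLIES 0))) -> 1
  row 19 [10011]: (0 XOR (0 IMPLIES (1 IMPLIES 0))) -> 1
  row 20 [10100]: (1 XOR (0 IMPLIES (0 IMPLIES 1))) -> 0
  row 21 [10101]: (1 XOR (0 IMPLIES (1 IMPLIES 1))) -> 0
  row 22 [10110]: (1 XOR (0 IMPLIES (0 IMPLIES 1))) -> 0
  row 23 [10111]: (1 XOR (0 IMPLIES (1 IMPLIES 1))) -> 0
  row 24 [11000]: (0 XOR (1 IMPLIES (0 IMPLIES 0))) -> 1
  row 25 [11001]: (0 XOR (1 IMPLIES (1 IMPLIES 0))) -> 0
  row 26 [11010]: (0 XOR (1 IMPLIES (0 IMPLIES 0))) -> 1
  row 27 [11011]: (0 XOR (1 IMPLIES (1 IMPLIES 0))) -> 0
  row 28 [11100]: (1 XOR (1 IMPLIES (0 IMPLIES 1))) -> 0
  row 29 [11101]: (1 XOR (1 IMPLIES (1 IMPLIES 1))) -> 0
  row 30 [11110]: (1 XOR (1 IMPLIES (0 IMPLIES 1))) -> 0
  row 31 [11111]: (1 XOR (1 IMPLIES (1 IMPLIES 1))) -> 0
Full result column, 4 rows per line (a,b,c fixed per line; d,e runs 00..11 left to right):
  rows 0-3 [a,b,c=000]: 1111  = hex F
  rows 4-7 [a,b,c=001]: 0000  = hex 0
  rows 8-11 [a,b,c=010]: 1010  = hex A
  rows 12-15 [a,b,c=011]: 0000  = hex 0
  rows 16-19 [a,b,c=100]: 1111  = hex F
  rows 20-23 [a,b,c=101]: 0000  = hex 0
  rows 24-27 [a,b,c=110]: 1010  = hex A
  rows 28-31 [a,b,c=111]: 0000  = hex 0
Output column (row 0 .. row 31) = 11110000101000001111000010100000
Output column grouped in 4s = 1111 0000 1010 0000 1111 0000 1010 0000 = 0xF0A0F0A0
Convert to decimal digit by digit (value = value*16 + digit):
  F -> 15
  15*16 + 0 = 240
  240*16 + 10 (A) = 3850
  3850*16 + 0 = 61600
  61600*16 + 15 (F) = 985615
  985615*16 + 0 = 15769840
  15769840*16 + 10 (A) = 252317450
  252317450*16 + 0 = 4037079200
Decimal = 4037079200

4037079200


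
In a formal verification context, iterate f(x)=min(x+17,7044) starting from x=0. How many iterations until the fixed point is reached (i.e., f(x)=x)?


Step 1: x=0, cap=7044, increment=17
Step 2: x grows by 17 each step until capped at 7044; fixed point is x=7044
Step 3: iterations = ceil(7044/17) = 415

415


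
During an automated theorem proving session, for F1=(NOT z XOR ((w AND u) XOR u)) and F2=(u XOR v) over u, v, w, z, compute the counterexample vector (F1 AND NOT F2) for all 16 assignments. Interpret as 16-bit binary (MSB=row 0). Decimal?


F1 = (NOT z XOR ((w AND u) XOR u))
F2 = (u XOR v)
Counterexample to F1=>F2 is where F1=1 and F2=0.
Evaluate each row (bits = u,v,w,z, MSB first):
  row 0 [0000]: F1=1 F2=0 -> F1&~F2 -> 1
  row 1 [0001]: F1=0 F2=0 -> F1&~F2 -> 0
  row 2 [0010]: F1=1 F2=0 -> F1&~F2 -> 1
  row 3 [0011]: F1=0 F2=0 -> F1&~F2 -> 0
  row 4 [0100]: F1=1 F2=1 -> F1&~F2 -> 0
  row 5 [0101]: F1=0 F2=1 -> F1&~F2 -> 0
  row 6 [0110]: F1=1 F2=1 -> F1&~F2 -> 0
  row 7 [0111]: F1=0 F2=1 -> F1&~F2 -> 0
  row 8 [1000]: F1=0 F2=1 -> F1&~F2 -> 0
  row 9 [1001]: F1=1 F2=1 -> F1&~F2 -> 0
  row 10 [1010]: F1=1 F2=1 -> F1&~F2 -> 0
  row 11 [1011]: F1=0 F2=1 -> F1&~F2 -> 0
  row 12 [1100]: F1=0 F2=0 -> F1&~F2 -> 0
  row 13 [1101]: F1=1 F2=0 -> F1&~F2 -> 1
  row 14 [1110]: F1=1 F2=0 -> F1&~F2 -> 1
  row 15 [1111]: F1=0 F2=0 -> F1&~F2 -> 0
Full result column, 4 rows per line (u,v fixed per line; w,z runs 00..11 left to right):
  rows 0-3 [u,v=00]: 1010  = hex A
  rows 4-7 [u,v=01]: 0000  = hex 0
  rows 8-11 [u,v=10]: 0000  = hex 0
  rows 12-15 [u,v=11]: 0110  = hex 6
Counterexample vector (row 0 .. row 15) = 1010000000000110
Output column grouped in 4s = 1010 0000 0000 0110 = 0xA006
Convert to decimal digit by digit (value = value*16 + digit):
  A -> 10
  10*16 + 0 = 160
  160*16 + 0 = 2560
  2560*16 + 6 = 40966
Decimal = 40966

40966


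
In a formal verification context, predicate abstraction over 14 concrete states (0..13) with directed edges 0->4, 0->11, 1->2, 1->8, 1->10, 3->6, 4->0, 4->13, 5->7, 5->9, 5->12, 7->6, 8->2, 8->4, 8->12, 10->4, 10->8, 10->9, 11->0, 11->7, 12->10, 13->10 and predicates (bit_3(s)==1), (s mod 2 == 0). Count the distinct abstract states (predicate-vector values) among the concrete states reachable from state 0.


BFS from 0:
Concrete reachable: {0, 2, 4, 6, 7, 8, 9, 10, 11, 12, 13}
Abstract via predicates (bit_3(s)==1), (s mod 2 == 0):
  (0,0) <- {7}
  (0,1) <- {0, 2, 4, 6}
  (1,0) <- {9, 11, 13}
  (1,1) <- {8, 10, 12}
Distinct abstract states = 4

4


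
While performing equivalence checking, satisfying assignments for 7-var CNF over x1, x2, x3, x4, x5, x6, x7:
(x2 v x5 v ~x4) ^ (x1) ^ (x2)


CNF with 3 clauses over 7 vars (128 assignments).
An assignment satisfies CNF iff every clause has >=1 true literal.
Check each row (bits = x1,x2,x3,x4,x5,x6,x7; clause T/F shown):
  row 0 [0000000]: clauses=TFF -> 0
  row 1 [0000001]: clauses=TFF -> 0
  row 2 [0000010]: clauses=TFF -> 0
  row 3 [0000011]: clauses=TFF -> 0
  row 4 [0000100]: clauses=TFF -> 0
  (every remaining row is evaluated the same way; all 128 results are listed next)
Full result column, 8 rows per line (x1,x2,x3,x4 fixed per line; x5,x6,x7 runs 000..111 left to right):
  rows 0-7 [x1,x2,x3,x4=0000]: 00000000  (ones: 0)
  rows 8-15 [x1,x2,x3,x4=0001]: 00000000  (ones: 0)
  rows 16-23 [x1,x2,x3,x4=0010]: 00000000  (ones: 0)
  rows 24-31 [x1,x2,x3,x4=0011]: 00000000  (ones: 0)
  rows 32-39 [x1,x2,x3,x4=0100]: 00000000  (ones: 0)
  rows 40-47 [x1,x2,x3,x4=0101]: 00000000  (ones: 0)
  rows 48-55 [x1,x2,x3,x4=0110]: 00000000  (ones: 0)
  rows 56-63 [x1,x2,x3,x4=0111]: 00000000  (ones: 0)
  rows 64-71 [x1,x2,x3,x4=1000]: 00000000  (ones: 0)
  rows 72-79 [x1,x2,x3,x4=1001]: 00000000  (ones: 0)
  rows 80-87 [x1,x2,x3,x4=1010]: 00000000  (ones: 0)
  rows 88-95 [x1,x2,x3,x4=1011]: 00000000  (ones: 0)
  rows 96-103 [x1,x2,x3,x4=1100]: 11111111  (ones: 8)
  rows 104-111 [x1,x2,x3,x4=1101]: 11111111  (ones: 8)
  rows 112-119 [x1,x2,x3,x4=1110]: 11111111  (ones: 8)
  rows 120-127 [x1,x2,x3,x4=1111]: 11111111  (ones: 8)
Satisfying assignments = 0+0+0+0+0+0+0+0+0+0+0+0+8+8+8+8 = 32

32


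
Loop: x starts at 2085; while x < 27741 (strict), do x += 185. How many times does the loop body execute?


Step 1: x goes from 2085 toward 27741 by 185; the body runs while x<27741, so iterations = ceil((bound-start)/step)
Step 2: Distance=25656
Step 3: ceil(25656/185)=139

139


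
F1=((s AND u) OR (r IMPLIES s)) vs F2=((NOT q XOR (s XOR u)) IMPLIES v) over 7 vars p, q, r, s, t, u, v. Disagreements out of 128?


F1 = ((s AND u) OR (r IMPLIES s))
F2 = ((NOT q XOR (s XOR u)) IMPLIES v)
Evaluate both on each of 128 rows (bits = p,q,r,s,t,u,v):
  row 0 [0000000]: F1=1 F2=0 (differ) -> 1
  row 1 [0000001]: F1=1 F2=1 -> 0
  row 2 [0000010]: F1=1 F2=1 -> 0
  row 3 [0000011]: F1=1 F2=1 -> 0
  row 4 [0000100]: F1=1 F2=0 (differ) -> 1
  (every remaining row is evaluated the same way; all 128 results are listed next)
Full result column, 8 rows per line (p,q,r,s fixed per line; t,u,v runs 000..111 left to right):
  rows 0-7 [p,q,r,s=0000]: 10001000  (ones: 2)
  rows 8-15 [p,q,r,s=0001]: 00100010  (ones: 2)
  rows 16-23 [p,q,r,s=0010]: 01110111  (ones: 6)
  rows 24-31 [p,q,r,s=0011]: 00100010  (ones: 2)
  rows 32-39 [p,q,r,s=0100]: 00100010  (ones: 2)
  rows 40-47 [p,q,r,s=0101]: 10001000  (ones: 2)
  rows 48-55 [p,q,r,s=0110]: 11011101  (ones: 6)
  rows 56-63 [p,q,r,s=0111]: 10001000  (ones: 2)
  rows 64-71 [p,q,r,s=1000]: 10001000  (ones: 2)
  rows 72-79 [p,q,r,s=1001]: 00100010  (ones: 2)
  rows 80-87 [p,q,r,s=1010]: 01110111  (ones: 6)
  rows 88-95 [p,q,r,s=1011]: 00100010  (ones: 2)
  rows 96-103 [p,q,r,s=1100]: 00100010  (ones: 2)
  rows 104-111 [p,q,r,s=1101]: 10001000  (ones: 2)
  rows 112-119 [p,q,r,s=1110]: 11011101  (ones: 6)
  rows 120-127 [p,q,r,s=1111]: 10001000  (ones: 2)
Disagreements = 2+2+6+2+2+2+6+2+2+2+6+2+2+2+6+2 = 48

48


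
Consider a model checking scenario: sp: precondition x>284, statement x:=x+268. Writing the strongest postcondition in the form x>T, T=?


Formula: sp(P, x:=E) = exists old_x. (x = E[old_x/x]) AND P[old_x/x] (old_x is the value of x before the assignment; eliminate old_x by solving x = E[old_x/x] for old_x)
Step 1: Precondition P: x>284, i.e. old_x > 284
Step 2: Assignment gives x = old_x + 268, so old_x = x - 268
Step 3: Substitute into P: x - 268 > 284
Step 4: Simplify: x > 284+268 = 552

552


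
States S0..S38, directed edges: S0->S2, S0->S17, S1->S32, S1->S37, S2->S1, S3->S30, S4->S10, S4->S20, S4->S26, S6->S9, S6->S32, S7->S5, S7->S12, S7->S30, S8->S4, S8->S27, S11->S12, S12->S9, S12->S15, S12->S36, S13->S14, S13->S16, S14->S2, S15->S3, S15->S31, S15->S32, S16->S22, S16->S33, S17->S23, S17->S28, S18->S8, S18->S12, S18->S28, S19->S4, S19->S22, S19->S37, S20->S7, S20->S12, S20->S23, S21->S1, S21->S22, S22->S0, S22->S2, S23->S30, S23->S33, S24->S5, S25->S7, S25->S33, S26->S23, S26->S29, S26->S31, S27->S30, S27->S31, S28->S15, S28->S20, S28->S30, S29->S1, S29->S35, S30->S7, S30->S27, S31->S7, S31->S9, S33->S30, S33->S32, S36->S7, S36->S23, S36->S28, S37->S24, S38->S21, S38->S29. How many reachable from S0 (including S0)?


BFS from S0:
  layer 0: {S0}
  layer 1: {S2, S17}
  layer 2: {S1, S23, S28}
  layer 3: {S15, S20, S30, S32, S33, S37}
  layer 4: {S3, S7, S12, S24, S27, S31}
  layer 5: {S5, S9, S36}
Reachable set: {S0, S1, S2, S3, S5, S7, S9, S12, S15, S17, S20, S23, S24, S27, S28, S30, S31, S32, S33, S36, S37}
Count = 21

21


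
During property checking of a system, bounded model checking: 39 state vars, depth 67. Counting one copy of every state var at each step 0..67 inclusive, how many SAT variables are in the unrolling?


BMC unrolls to depth k, creating one copy of each state var for steps 0..k.
Step count = 67 + 1 = 68 (steps 0 through 67)
Vars per step = 39
Total = 39 * 68 = 2652

2652


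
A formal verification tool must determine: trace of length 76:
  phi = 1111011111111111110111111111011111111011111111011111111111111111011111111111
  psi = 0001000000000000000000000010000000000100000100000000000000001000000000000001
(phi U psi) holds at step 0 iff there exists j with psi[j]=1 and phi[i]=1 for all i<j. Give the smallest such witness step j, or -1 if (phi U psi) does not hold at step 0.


(phi U psi) at 0: need smallest j with psi[j]=1 and phi[i]=1 for all i in [0,j).
Scan from step 0:
  step 0: phi=1, psi=0 -> continue
  step 1: phi=1, psi=0 -> continue
  step 2: phi=1, psi=0 -> continue
  step 3: psi=1 and phi held for [0,3) -> witness found
Witness step = 3

3


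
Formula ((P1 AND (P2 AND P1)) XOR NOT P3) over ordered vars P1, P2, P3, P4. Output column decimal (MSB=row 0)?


Formula: ((P1 AND (P2 AND P1)) XOR NOT P3) over P1, P2, P3, P4 (16 rows)
Evaluate each row (bits = P1,P2,P3,P4, MSB first):
  row 0 [0000]: ((0 AND (0 AND 0)) XOR NOT 0) -> 1
  row 1 [0001]: ((0 AND (0 AND 0)) XOR NOT 0) -> 1
  row 2 [0010]: ((0 AND (0 AND 0)) XOR NOT 1) -> 0
  row 3 [0011]: ((0 AND (0 AND 0)) XOR NOT 1) -> 0
  row 4 [0100]: ((0 AND (1 AND 0)) XOR NOT 0) -> 1
  row 5 [0101]: ((0 AND (1 AND 0)) XOR NOT 0) -> 1
  row 6 [0110]: ((0 AND (1 AND 0)) XOR NOT 1) -> 0
  row 7 [0111]: ((0 AND (1 AND 0)) XOR NOT 1) -> 0
  row 8 [1000]: ((1 AND (0 AND 1)) XOR NOT 0) -> 1
  row 9 [1001]: ((1 AND (0 AND 1)) XOR NOT 0) -> 1
  row 10 [1010]: ((1 AND (0 AND 1)) XOR NOT 1) -> 0
  row 11 [1011]: ((1 AND (0 AND 1)) XOR NOT 1) -> 0
  row 12 [1100]: ((1 AND (1 AND 1)) XOR NOT 0) -> 0
  row 13 [1101]: ((1 AND (1 AND 1)) XOR NOT 0) -> 0
  row 14 [1110]: ((1 AND (1 AND 1)) XOR NOT 1) -> 1
  row 15 [1111]: ((1 AND (1 AND 1)) XOR NOT 1) -> 1
Full result column, 4 rows per line (P1,P2 fixed per line; P3,P4 runs 00..11 left to right):
  rows 0-3 [P1,P2=00]: 1100  = hex C
  rows 4-7 [P1,P2=01]: 1100  = hex C
  rows 8-11 [P1,P2=10]: 1100  = hex C
  rows 12-15 [P1,P2=11]: 0011  = hex 3
Output column (row 0 .. row 15) = 1100110011000011
Output column grouped in 4s = 1100 1100 1100 0011 = 0xCCC3
Convert to decimal digit by digit (value = value*16 + digit):
  C -> 12
  12*16 + 12 (C) = 204
  204*16 + 12 (C) = 3276
  3276*16 + 3 = 52419
Decimal = 52419

52419


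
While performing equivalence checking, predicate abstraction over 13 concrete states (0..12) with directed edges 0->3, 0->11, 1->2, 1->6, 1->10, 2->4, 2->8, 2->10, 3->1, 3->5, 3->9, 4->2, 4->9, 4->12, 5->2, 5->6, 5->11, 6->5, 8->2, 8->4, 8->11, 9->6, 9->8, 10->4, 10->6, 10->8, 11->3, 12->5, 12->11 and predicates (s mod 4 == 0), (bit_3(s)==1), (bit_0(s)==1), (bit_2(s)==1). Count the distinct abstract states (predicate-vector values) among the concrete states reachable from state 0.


BFS from 0:
Concrete reachable: {0, 1, 2, 3, 4, 5, 6, 8, 9, 10, 11, 12}
Abstract via predicates (s mod 4 == 0), (bit_3(s)==1), (bit_0(s)==1), (bit_2(s)==1):
  (0,0,0,0) <- {2}
  (0,0,0,1) <- {6}
  (0,0,1,0) <- {1, 3}
  (0,0,1,1) <- {5}
  (0,1,0,0) <- {10}
  (0,1,1,0) <- {9, 11}
  (1,0,0,0) <- {0}
  (1,0,0,1) <- {4}
  (1,1,0,0) <- {8}
  (1,1,0,1) <- {12}
Distinct abstract states = 10

10


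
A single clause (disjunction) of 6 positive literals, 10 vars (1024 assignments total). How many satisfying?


Step 1: Total=2^10=1024
Step 2: Unsat when all 6 false: 2^4=16
Step 3: Sat=1024-16=1008

1008


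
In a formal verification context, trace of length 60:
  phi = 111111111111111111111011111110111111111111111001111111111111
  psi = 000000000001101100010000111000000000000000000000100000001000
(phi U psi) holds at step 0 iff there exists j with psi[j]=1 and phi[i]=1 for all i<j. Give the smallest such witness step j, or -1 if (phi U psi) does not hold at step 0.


(phi U psi) at 0: need smallest j with psi[j]=1 and phi[i]=1 for all i in [0,j).
Scan from step 0:
  step 0: phi=1, psi=0 -> continue
  step 1: phi=1, psi=0 -> continue
  step 2: phi=1, psi=0 -> continue
  step 3: phi=1, psi=0 -> continue
  step 11: psi=1 and phi held for [0,11) -> witness found
Witness step = 11

11


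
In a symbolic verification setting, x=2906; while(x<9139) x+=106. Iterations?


Step 1: x goes from 2906 toward 9139 by 106; the body runs while x<9139, so iterations = ceil((bound-start)/step)
Step 2: Distance=6233
Step 3: ceil(6233/106)=59

59


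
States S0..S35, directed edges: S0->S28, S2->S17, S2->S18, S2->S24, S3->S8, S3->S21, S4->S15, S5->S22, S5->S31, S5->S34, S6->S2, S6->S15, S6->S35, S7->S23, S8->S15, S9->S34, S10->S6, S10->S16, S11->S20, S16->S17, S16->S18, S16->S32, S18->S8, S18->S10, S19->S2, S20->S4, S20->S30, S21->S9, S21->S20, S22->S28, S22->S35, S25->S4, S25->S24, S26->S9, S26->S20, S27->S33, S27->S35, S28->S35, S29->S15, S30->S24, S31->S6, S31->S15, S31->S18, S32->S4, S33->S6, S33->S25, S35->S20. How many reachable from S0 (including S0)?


BFS from S0:
  layer 0: {S0}
  layer 1: {S28}
  layer 2: {S35}
  layer 3: {S20}
  layer 4: {S4, S30}
  layer 5: {S15, S24}
Reachable set: {S0, S4, S15, S20, S24, S28, S30, S35}
Count = 8

8


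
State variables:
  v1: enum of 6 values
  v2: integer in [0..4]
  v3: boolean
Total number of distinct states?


State space = product of domain sizes of all variables.
Domain sizes:
  v1 (enum of 6 values): 6
  v2 (integer in [0..4]): 5
  v3 (boolean): 2
Product = 6 * 5 * 2 = 60

60


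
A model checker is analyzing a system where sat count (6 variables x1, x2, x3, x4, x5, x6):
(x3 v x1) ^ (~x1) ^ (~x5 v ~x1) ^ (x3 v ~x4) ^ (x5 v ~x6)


CNF with 5 clauses over 6 vars (64 assignments).
An assignment satisfies CNF iff every clause has >=1 true literal.
Check each row (bits = x1,x2,x3,x4,x5,x6; clause T/F shown):
  row 0 [000000]: clauses=FTTTT -> 0
  row 1 [000001]: clauses=FTTTF -> 0
  row 2 [000010]: clauses=FTTTT -> 0
  row 3 [000011]: clauses=FTTTT -> 0
  row 4 [000100]: clauses=FTTFT -> 0
  (every remaining row is evaluated the same way; all 64 results are listed next)
Full result column, 8 rows per line (x1,x2,x3 fixed per line; x4,x5,x6 runs 000..111 left to right):
  rows 0-7 [x1,x2,x3=000]: 00000000  (ones: 0)
  rows 8-15 [x1,x2,x3=001]: 10111011  (ones: 6)
  rows 16-23 [x1,x2,x3=010]: 00000000  (ones: 0)
  rows 24-31 [x1,x2,x3=011]: 10111011  (ones: 6)
  rows 32-39 [x1,x2,x3=100]: 00000000  (ones: 0)
  rows 40-47 [x1,x2,x3=101]: 00000000  (ones: 0)
  rows 48-55 [x1,x2,x3=110]: 00000000  (ones: 0)
  rows 56-63 [x1,x2,x3=111]: 00000000  (ones: 0)
Satisfying assignments = 0+6+0+6+0+0+0+0 = 12

12


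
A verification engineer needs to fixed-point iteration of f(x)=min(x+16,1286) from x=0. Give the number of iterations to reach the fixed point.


Step 1: x=0, cap=1286, increment=16
Step 2: x grows by 16 each step until capped at 1286; fixed point is x=1286
Step 3: iterations = ceil(1286/16) = 81

81


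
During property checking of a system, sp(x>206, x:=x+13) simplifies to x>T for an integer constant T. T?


Formula: sp(P, x:=E) = exists old_x. (x = E[old_x/x]) AND P[old_x/x] (old_x is the value of x before the assignment; eliminate old_x by solving x = E[old_x/x] for old_x)
Step 1: Precondition P: x>206, i.e. old_x > 206
Step 2: Assignment gives x = old_x + 13, so old_x = x - 13
Step 3: Substitute into P: x - 13 > 206
Step 4: Simplify: x > 206+13 = 219

219


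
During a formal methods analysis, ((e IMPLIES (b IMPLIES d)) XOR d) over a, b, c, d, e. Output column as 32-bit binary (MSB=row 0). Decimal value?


Formula: ((e IMPLIES (b IMPLIES d)) XOR d) over a, b, c, d, e (32 rows)
Evaluate each row (bits = a,b,c,d,e, MSB first):
  row 0 [00000]: ((0 IMPLIES (0 IMPLIES 0)) XOR 0) -> 1
  row 1 [00001]: ((1 IMPLIES (0 IMPLIES 0)) XOR 0) -> 1
  row 2 [00010]: ((0 IMPLIES (0 IMPLIES 1)) XOR 1) -> 0
  row 3 [00011]: ((1 IMPLIES (0 IMPLIES 1)) XOR 1) -> 0
  row 4 [00100]: ((0 IMPLIES (0 IMPLIES 0)) XOR 0) -> 1
  row 5 [00101]: ((1 IMPLIES (0 IMPLIES 0)) XOR 0) -> 1
  row 6 [00110]: ((0 IMPLIES (0 IMPLIES 1)) XOR 1) -> 0
  row 7 [00111]: ((1 IMPLIES (0 IMPLIES 1)) XOR 1) -> 0
  row 8 [01000]: ((0 IMPLIES (1 IMPLIES 0)) XOR 0) -> 1
  row 9 [01001]: ((1 IMPLIES (1 IMPLIES 0)) XOR 0) -> 0
  row 10 [01010]: ((0 IMPLIES (1 IMPLIES 1)) XOR 1) -> 0
  row 11 [01011]: ((1 IMPLIES (1 IMPLIES 1)) XOR 1) -> 0
  row 12 [01100]: ((0 IMPLIES (1 IMPLIES 0)) XOR 0) -> 1
  row 13 [01101]: ((1 IMPLIES (1 IMPLIES 0)) XOR 0) -> 0
  row 14 [01110]: ((0 IMPLIES (1 IMPLIES 1)) XOR 1) -> 0
  row 15 [01111]: ((1 IMPLIES (1 IMPLIES 1)) XOR 1) -> 0
  row 16 [10000]: ((0 IMPLIES (0 IMPLIES 0)) XOR 0) -> 1
  row 17 [10001]: ((1 IMPLIES (0 IMPLIES 0)) XOR 0) -> 1
  row 18 [10010]: ((0 IMPLIES (0 IMPLIES 1)) XOR 1) -> 0
  row 19 [10011]: ((1 IMPLIES (0 IMPLIES 1)) XOR 1) -> 0
  row 20 [10100]: ((0 IMPLIES (0 IMPLIES 0)) XOR 0) -> 1
  row 21 [10101]: ((1 IMPLIES (0 IMPLIES 0)) XOR 0) -> 1
  row 22 [10110]: ((0 IMPLIES (0 IMPLIES 1)) XOR 1) -> 0
  row 23 [10111]: ((1 IMPLIES (0 IMPLIES 1)) XOR 1) -> 0
  row 24 [11000]: ((0 IMPLIES (1 IMPLIES 0)) XOR 0) -> 1
  row 25 [11001]: ((1 IMPLIES (1 IMPLIES 0)) XOR 0) -> 0
  row 26 [11010]: ((0 IMPLIES (1 IMPLIES 1)) XOR 1) -> 0
  row 27 [11011]: ((1 IMPLIES (1 IMPLIES 1)) XOR 1) -> 0
  row 28 [11100]: ((0 IMPLIES (1 IMPLIES 0)) XOR 0) -> 1
  row 29 [11101]: ((1 IMPLIES (1 IMPLIES 0)) XOR 0) -> 0
  row 30 [11110]: ((0 IMPLIES (1 IMPLIES 1)) XOR 1) -> 0
  row 31 [11111]: ((1 IMPLIES (1 IMPLIES 1)) XOR 1) -> 0
Full result column, 4 rows per line (a,b,c fixed per line; d,e runs 00..11 left to right):
  rows 0-3 [a,b,c=000]: 1100  = hex C
  rows 4-7 [a,b,c=001]: 1100  = hex C
  rows 8-11 [a,b,c=010]: 1000  = hex 8
  rows 12-15 [a,b,c=011]: 1000  = hex 8
  rows 16-19 [a,b,c=100]: 1100  = hex C
  rows 20-23 [a,b,c=101]: 1100  = hex C
  rows 24-27 [a,b,c=110]: 1000  = hex 8
  rows 28-31 [a,b,c=111]: 1000  = hex 8
Output column (row 0 .. row 31) = 11001100100010001100110010001000
Output column grouped in 4s = 1100 1100 1000 1000 1100 1100 1000 1000 = 0xCC88CC88
Convert to decimal digit by digit (value = value*16 + digit):
  C -> 12
  12*16 + 12 (C) = 204
  204*16 + 8 = 3272
  3272*16 + 8 = 52360
  52360*16 + 12 (C) = 837772
  837772*16 + 12 (C) = 13404364
  13404364*16 + 8 = 214469832
  214469832*16 + 8 = 3431517320
Decimal = 3431517320

3431517320
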